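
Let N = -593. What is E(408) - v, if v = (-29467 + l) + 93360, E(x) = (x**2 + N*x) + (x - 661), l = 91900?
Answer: -231526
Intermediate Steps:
E(x) = -661 + x**2 - 592*x (E(x) = (x**2 - 593*x) + (x - 661) = (x**2 - 593*x) + (-661 + x) = -661 + x**2 - 592*x)
v = 155793 (v = (-29467 + 91900) + 93360 = 62433 + 93360 = 155793)
E(408) - v = (-661 + 408**2 - 592*408) - 1*155793 = (-661 + 166464 - 241536) - 155793 = -75733 - 155793 = -231526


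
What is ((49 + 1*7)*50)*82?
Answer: 229600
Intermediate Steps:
((49 + 1*7)*50)*82 = ((49 + 7)*50)*82 = (56*50)*82 = 2800*82 = 229600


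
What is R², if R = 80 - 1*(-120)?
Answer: 40000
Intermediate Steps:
R = 200 (R = 80 + 120 = 200)
R² = 200² = 40000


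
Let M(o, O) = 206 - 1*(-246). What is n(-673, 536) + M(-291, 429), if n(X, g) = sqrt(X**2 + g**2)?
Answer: 452 + 5*sqrt(29609) ≈ 1312.4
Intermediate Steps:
M(o, O) = 452 (M(o, O) = 206 + 246 = 452)
n(-673, 536) + M(-291, 429) = sqrt((-673)**2 + 536**2) + 452 = sqrt(452929 + 287296) + 452 = sqrt(740225) + 452 = 5*sqrt(29609) + 452 = 452 + 5*sqrt(29609)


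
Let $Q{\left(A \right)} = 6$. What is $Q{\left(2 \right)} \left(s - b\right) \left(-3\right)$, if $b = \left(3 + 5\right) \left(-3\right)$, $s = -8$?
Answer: $-288$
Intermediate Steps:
$b = -24$ ($b = 8 \left(-3\right) = -24$)
$Q{\left(2 \right)} \left(s - b\right) \left(-3\right) = 6 \left(-8 - -24\right) \left(-3\right) = 6 \left(-8 + 24\right) \left(-3\right) = 6 \cdot 16 \left(-3\right) = 96 \left(-3\right) = -288$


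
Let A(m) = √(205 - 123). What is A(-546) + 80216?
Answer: 80216 + √82 ≈ 80225.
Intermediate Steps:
A(m) = √82
A(-546) + 80216 = √82 + 80216 = 80216 + √82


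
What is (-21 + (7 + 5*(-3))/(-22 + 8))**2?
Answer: 20449/49 ≈ 417.33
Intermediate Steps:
(-21 + (7 + 5*(-3))/(-22 + 8))**2 = (-21 + (7 - 15)/(-14))**2 = (-21 - 8*(-1/14))**2 = (-21 + 4/7)**2 = (-143/7)**2 = 20449/49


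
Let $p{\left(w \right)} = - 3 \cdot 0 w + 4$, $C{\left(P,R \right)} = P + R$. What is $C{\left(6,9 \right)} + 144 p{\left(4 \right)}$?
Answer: $591$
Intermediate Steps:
$p{\left(w \right)} = 4$ ($p{\left(w \right)} = \left(-3\right) 0 + 4 = 0 + 4 = 4$)
$C{\left(6,9 \right)} + 144 p{\left(4 \right)} = \left(6 + 9\right) + 144 \cdot 4 = 15 + 576 = 591$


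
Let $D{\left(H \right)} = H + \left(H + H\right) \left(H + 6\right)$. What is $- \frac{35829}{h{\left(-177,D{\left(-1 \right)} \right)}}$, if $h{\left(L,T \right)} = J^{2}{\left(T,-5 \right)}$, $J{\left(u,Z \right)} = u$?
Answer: $- \frac{35829}{121} \approx -296.11$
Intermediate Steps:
$D{\left(H \right)} = H + 2 H \left(6 + H\right)$
$h{\left(L,T \right)} = T^{2}$
$- \frac{35829}{h{\left(-177,D{\left(-1 \right)} \right)}} = - \frac{35829}{\left(- (13 + 2 \left(-1\right))\right)^{2}} = - \frac{35829}{\left(- (13 - 2)\right)^{2}} = - \frac{35829}{\left(\left(-1\right) 11\right)^{2}} = - \frac{35829}{\left(-11\right)^{2}} = - \frac{35829}{121}$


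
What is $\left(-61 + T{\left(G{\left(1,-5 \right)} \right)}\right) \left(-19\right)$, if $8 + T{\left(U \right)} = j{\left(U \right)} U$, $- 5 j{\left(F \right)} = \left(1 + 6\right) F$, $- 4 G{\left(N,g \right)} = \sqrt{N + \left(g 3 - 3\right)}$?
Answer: $\frac{102619}{80} \approx 1282.7$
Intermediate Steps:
$G{\left(N,g \right)} = - \frac{\sqrt{-3 + N + 3 g}}{4}$ ($G{\left(N,g \right)} = - \frac{\sqrt{N + \left(g 3 - 3\right)}}{4} = - \frac{\sqrt{N + \left(3 g - 3\right)}}{4} = - \frac{\sqrt{N + \left(-3 + 3 g\right)}}{4} = - \frac{\sqrt{-3 + N + 3 g}}{4}$)
$j{\left(F \right)} = - \frac{7 F}{5}$ ($j{\left(F \right)} = - \frac{\left(1 + 6\right) F}{5} = - \frac{7 F}{5}$)
$T{\left(U \right)} = -8 - \frac{7 U^{2}}{5}$ ($T{\left(U \right)} = -8 + - \frac{7 U}{5} U = -8 - \frac{7 U^{2}}{5}$)
$\left(-61 + T{\left(G{\left(1,-5 \right)} \right)}\right) \left(-19\right) = \left(-61 - \left(8 + \frac{7 \left(- \frac{\sqrt{-3 + 1 + 3 \left(-5\right)}}{4}\right)^{2}}{5}\right)\right) \left(-19\right) = \left(-61 - \left(8 + \frac{7 \left(- \frac{\sqrt{-3 + 1 - 15}}{4}\right)^{2}}{5}\right)\right) \left(-19\right) = \left(-61 - \left(8 + \frac{7 \left(- \frac{\sqrt{-17}}{4}\right)^{2}}{5}\right)\right) \left(-19\right) = \left(-61 - \left(8 + \frac{7 \left(- \frac{i \sqrt{17}}{4}\right)^{2}}{5}\right)\right) \left(-19\right) = \left(-61 - \frac{521}{80}\right) \left(-19\right) = \left(- \frac{5401}{80}\right) \left(-19\right) = \frac{102619}{80}$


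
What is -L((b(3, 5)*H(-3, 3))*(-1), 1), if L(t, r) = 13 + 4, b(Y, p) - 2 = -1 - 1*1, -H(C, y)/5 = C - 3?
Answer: -17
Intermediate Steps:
H(C, y) = 15 - 5*C (H(C, y) = -5*(C - 3) = -5*(-3 + C) = 15 - 5*C)
b(Y, p) = 0 (b(Y, p) = 2 + (-1 - 1*1) = 2 + (-1 - 1) = 2 - 2 = 0)
L(t, r) = 17
-L((b(3, 5)*H(-3, 3))*(-1), 1) = -1*17 = -17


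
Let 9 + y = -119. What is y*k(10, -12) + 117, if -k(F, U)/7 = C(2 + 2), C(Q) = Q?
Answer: 3701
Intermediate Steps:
y = -128 (y = -9 - 119 = -128)
k(F, U) = -28 (k(F, U) = -7*(2 + 2) = -7*4 = -28)
y*k(10, -12) + 117 = -128*(-28) + 117 = 3584 + 117 = 3701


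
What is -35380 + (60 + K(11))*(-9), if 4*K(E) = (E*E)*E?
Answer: -155659/4 ≈ -38915.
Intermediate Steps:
K(E) = E**3/4 (K(E) = ((E*E)*E)/4 = (E**2*E)/4 = E**3/4)
-35380 + (60 + K(11))*(-9) = -35380 + (60 + (1/4)*11**3)*(-9) = -35380 + (60 + (1/4)*1331)*(-9) = -35380 + (60 + 1331/4)*(-9) = -35380 + (1571/4)*(-9) = -35380 - 14139/4 = -155659/4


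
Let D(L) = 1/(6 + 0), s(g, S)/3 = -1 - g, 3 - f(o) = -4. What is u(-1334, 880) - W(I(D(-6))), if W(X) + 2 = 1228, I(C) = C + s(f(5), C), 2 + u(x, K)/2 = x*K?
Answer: -2349070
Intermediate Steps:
f(o) = 7 (f(o) = 3 - 1*(-4) = 3 + 4 = 7)
u(x, K) = -4 + 2*K*x (u(x, K) = -4 + 2*(x*K) = -4 + 2*(K*x) = -4 + 2*K*x)
s(g, S) = -3 - 3*g (s(g, S) = 3*(-1 - g) = -3 - 3*g)
D(L) = ⅙ (D(L) = 1/6 = ⅙)
I(C) = -24 + C (I(C) = C + (-3 - 3*7) = C + (-3 - 21) = C - 24 = -24 + C)
W(X) = 1226 (W(X) = -2 + 1228 = 1226)
u(-1334, 880) - W(I(D(-6))) = (-4 + 2*880*(-1334)) - 1*1226 = (-4 - 2347840) - 1226 = -2347844 - 1226 = -2349070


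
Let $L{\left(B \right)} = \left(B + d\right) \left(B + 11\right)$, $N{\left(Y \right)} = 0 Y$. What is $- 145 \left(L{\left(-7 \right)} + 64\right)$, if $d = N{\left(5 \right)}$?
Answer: $-5220$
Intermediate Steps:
$N{\left(Y \right)} = 0$
$d = 0$
$L{\left(B \right)} = B \left(11 + B\right)$ ($L{\left(B \right)} = \left(B + 0\right) \left(B + 11\right) = B \left(11 + B\right)$)
$- 145 \left(L{\left(-7 \right)} + 64\right) = - 145 \left(- 7 \left(11 - 7\right) + 64\right) = - 145 \left(\left(-7\right) 4 + 64\right) = - 145 \left(-28 + 64\right) = \left(-145\right) 36 = -5220$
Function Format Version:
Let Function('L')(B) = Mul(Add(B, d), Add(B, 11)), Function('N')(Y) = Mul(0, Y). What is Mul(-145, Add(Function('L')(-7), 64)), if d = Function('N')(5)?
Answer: -5220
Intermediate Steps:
Function('N')(Y) = 0
d = 0
Function('L')(B) = Mul(B, Add(11, B)) (Function('L')(B) = Mul(Add(B, 0), Add(B, 11)) = Mul(B, Add(11, B)))
Mul(-145, Add(Function('L')(-7), 64)) = Mul(-145, Add(Mul(-7, Add(11, -7)), 64)) = Mul(-145, Add(Mul(-7, 4), 64)) = Mul(-145, Add(-28, 64)) = Mul(-145, 36) = -5220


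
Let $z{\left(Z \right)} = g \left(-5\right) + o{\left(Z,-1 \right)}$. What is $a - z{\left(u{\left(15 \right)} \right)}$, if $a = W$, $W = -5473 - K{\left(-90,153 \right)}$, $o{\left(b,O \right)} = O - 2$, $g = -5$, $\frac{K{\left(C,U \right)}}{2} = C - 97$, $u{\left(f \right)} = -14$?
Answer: $-5121$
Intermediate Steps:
$K{\left(C,U \right)} = -194 + 2 C$ ($K{\left(C,U \right)} = 2 \left(C - 97\right) = 2 \left(-97 + C\right) = -194 + 2 C$)
$o{\left(b,O \right)} = -2 + O$ ($o{\left(b,O \right)} = O - 2 = -2 + O$)
$z{\left(Z \right)} = 22$ ($z{\left(Z \right)} = \left(-5\right) \left(-5\right) - 3 = 25 - 3 = 22$)
$W = -5099$ ($W = -5473 - \left(-194 + 2 \left(-90\right)\right) = -5473 - \left(-194 - 180\right) = -5473 - -374 = -5473 + 374 = -5099$)
$a = -5099$
$a - z{\left(u{\left(15 \right)} \right)} = -5099 - 22 = -5121$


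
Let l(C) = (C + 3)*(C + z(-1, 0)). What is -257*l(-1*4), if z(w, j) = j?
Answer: -1028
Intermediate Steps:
l(C) = C*(3 + C) (l(C) = (C + 3)*(C + 0) = (3 + C)*C = C*(3 + C))
-257*l(-1*4) = -257*(-1*4)*(3 - 1*4) = -(-1028)*(3 - 4) = -(-1028)*(-1) = -257*4 = -1028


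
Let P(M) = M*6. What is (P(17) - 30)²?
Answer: 5184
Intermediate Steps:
P(M) = 6*M
(P(17) - 30)² = (6*17 - 30)² = (102 - 30)² = 72² = 5184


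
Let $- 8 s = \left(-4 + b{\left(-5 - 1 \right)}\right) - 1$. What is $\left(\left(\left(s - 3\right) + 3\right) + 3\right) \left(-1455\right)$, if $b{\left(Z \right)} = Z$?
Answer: $- \frac{50925}{8} \approx -6365.6$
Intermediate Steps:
$s = \frac{11}{8}$ ($s = - \frac{\left(-4 - 6\right) - 1}{8} = - \frac{-10 - 1}{8} = \left(- \frac{1}{8}\right) \left(-11\right) = \frac{11}{8} \approx 1.375$)
$\left(\left(\left(s - 3\right) + 3\right) + 3\right) \left(-1455\right) = \left(\left(\left(\frac{11}{8} - 3\right) + 3\right) + 3\right) \left(-1455\right) = \left(\left(- \frac{13}{8} + 3\right) + 3\right) \left(-1455\right) = \left(\frac{11}{8} + 3\right) \left(-1455\right) = \frac{35}{8} \left(-1455\right) = - \frac{50925}{8}$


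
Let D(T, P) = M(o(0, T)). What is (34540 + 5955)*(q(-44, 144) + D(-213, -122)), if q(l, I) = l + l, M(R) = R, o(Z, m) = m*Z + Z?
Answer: -3563560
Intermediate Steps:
o(Z, m) = Z + Z*m (o(Z, m) = Z*m + Z = Z + Z*m)
D(T, P) = 0 (D(T, P) = 0*(1 + T) = 0)
q(l, I) = 2*l
(34540 + 5955)*(q(-44, 144) + D(-213, -122)) = (34540 + 5955)*(2*(-44) + 0) = 40495*(-88 + 0) = 40495*(-88) = -3563560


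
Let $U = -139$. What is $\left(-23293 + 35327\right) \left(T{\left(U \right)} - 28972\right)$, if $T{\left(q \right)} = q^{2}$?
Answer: $-116140134$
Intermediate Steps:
$\left(-23293 + 35327\right) \left(T{\left(U \right)} - 28972\right) = \left(-23293 + 35327\right) \left(\left(-139\right)^{2} - 28972\right) = 12034 \left(19321 - 28972\right) = 12034 \left(-9651\right) = -116140134$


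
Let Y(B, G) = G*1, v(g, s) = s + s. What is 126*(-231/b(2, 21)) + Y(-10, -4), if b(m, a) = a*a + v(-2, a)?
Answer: -1478/23 ≈ -64.261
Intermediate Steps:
v(g, s) = 2*s
b(m, a) = a² + 2*a (b(m, a) = a*a + 2*a = a² + 2*a)
Y(B, G) = G
126*(-231/b(2, 21)) + Y(-10, -4) = 126*(-231*1/(21*(2 + 21))) - 4 = 126*(-231/(21*23)) - 4 = 126*(-231/483) - 4 = 126*(-231*1/483) - 4 = 126*(-11/23) - 4 = -1386/23 - 4 = -1478/23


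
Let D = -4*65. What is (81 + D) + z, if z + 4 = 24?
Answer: -159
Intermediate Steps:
z = 20 (z = -4 + 24 = 20)
D = -260
(81 + D) + z = (81 - 260) + 20 = -179 + 20 = -159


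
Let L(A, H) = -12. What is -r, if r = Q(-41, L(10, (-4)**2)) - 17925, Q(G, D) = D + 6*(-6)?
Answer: 17973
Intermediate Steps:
Q(G, D) = -36 + D (Q(G, D) = D - 36 = -36 + D)
r = -17973 (r = (-36 - 12) - 17925 = -48 - 17925 = -17973)
-r = -1*(-17973) = 17973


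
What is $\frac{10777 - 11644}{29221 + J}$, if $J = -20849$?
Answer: $- \frac{867}{8372} \approx -0.10356$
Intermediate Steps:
$\frac{10777 - 11644}{29221 + J} = \frac{10777 - 11644}{29221 - 20849} = - \frac{867}{8372}$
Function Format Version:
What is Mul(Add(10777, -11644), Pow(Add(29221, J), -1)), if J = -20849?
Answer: Rational(-867, 8372) ≈ -0.10356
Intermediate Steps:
Mul(Add(10777, -11644), Pow(Add(29221, J), -1)) = Mul(Add(10777, -11644), Pow(Add(29221, -20849), -1)) = Mul(-867, Pow(8372, -1)) = Mul(-867, Rational(1, 8372)) = Rational(-867, 8372)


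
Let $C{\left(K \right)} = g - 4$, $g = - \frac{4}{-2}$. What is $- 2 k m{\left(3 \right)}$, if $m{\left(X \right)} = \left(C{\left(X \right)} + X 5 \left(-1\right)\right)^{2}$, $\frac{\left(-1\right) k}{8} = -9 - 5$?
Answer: $-64736$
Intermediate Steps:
$g = 2$ ($g = \left(-4\right) \left(- \frac{1}{2}\right) = 2$)
$C{\left(K \right)} = -2$ ($C{\left(K \right)} = 2 - 4 = -2$)
$k = 112$ ($k = - 8 \left(-9 - 5\right) = \left(-8\right) \left(-14\right) = 112$)
$m{\left(X \right)} = \left(-2 - 5 X\right)^{2}$ ($m{\left(X \right)} = \left(-2 + X 5 \left(-1\right)\right)^{2} = \left(-2 + 5 X \left(-1\right)\right)^{2} = \left(-2 - 5 X\right)^{2}$)
$- 2 k m{\left(3 \right)} = \left(-2\right) 112 \left(2 + 5 \cdot 3\right)^{2} = - 224 \left(2 + 15\right)^{2} = - 224 \cdot 17^{2} = \left(-224\right) 289 = -64736$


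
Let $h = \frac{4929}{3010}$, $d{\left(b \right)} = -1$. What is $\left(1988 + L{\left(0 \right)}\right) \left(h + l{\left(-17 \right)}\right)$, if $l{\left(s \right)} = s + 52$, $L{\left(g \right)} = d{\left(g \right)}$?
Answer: $\frac{219124373}{3010} \approx 72799.0$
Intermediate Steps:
$h = \frac{4929}{3010}$ ($h = 4929 \cdot \frac{1}{3010} = \frac{4929}{3010} \approx 1.6375$)
$L{\left(g \right)} = -1$
$l{\left(s \right)} = 52 + s$
$\left(1988 + L{\left(0 \right)}\right) \left(h + l{\left(-17 \right)}\right) = \left(1988 - 1\right) \left(\frac{4929}{3010} + \left(52 - 17\right)\right) = 1987 \left(\frac{4929}{3010} + 35\right) = 1987 \cdot \frac{110279}{3010} = \frac{219124373}{3010}$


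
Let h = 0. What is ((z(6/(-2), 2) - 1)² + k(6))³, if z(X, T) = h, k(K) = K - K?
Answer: 1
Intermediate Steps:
k(K) = 0
z(X, T) = 0
((z(6/(-2), 2) - 1)² + k(6))³ = ((0 - 1)² + 0)³ = ((-1)² + 0)³ = (1 + 0)³ = 1³ = 1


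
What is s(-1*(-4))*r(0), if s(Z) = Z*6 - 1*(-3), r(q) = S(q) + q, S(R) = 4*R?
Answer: 0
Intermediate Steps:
r(q) = 5*q (r(q) = 4*q + q = 5*q)
s(Z) = 3 + 6*Z (s(Z) = 6*Z + 3 = 3 + 6*Z)
s(-1*(-4))*r(0) = (3 + 6*(-1*(-4)))*(5*0) = (3 + 6*4)*0 = (3 + 24)*0 = 27*0 = 0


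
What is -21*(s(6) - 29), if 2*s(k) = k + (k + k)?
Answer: 420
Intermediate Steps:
s(k) = 3*k/2 (s(k) = (k + (k + k))/2 = (k + 2*k)/2 = (3*k)/2 = 3*k/2)
-21*(s(6) - 29) = -21*((3/2)*6 - 29) = -21*(9 - 29) = -21*(-20) = 420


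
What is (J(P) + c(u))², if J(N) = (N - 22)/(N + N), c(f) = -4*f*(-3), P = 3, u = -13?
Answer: 912025/36 ≈ 25334.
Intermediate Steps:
c(f) = 12*f
J(N) = (-22 + N)/(2*N) (J(N) = (-22 + N)/((2*N)) = (-22 + N)*(1/(2*N)) = (-22 + N)/(2*N))
(J(P) + c(u))² = ((½)*(-22 + 3)/3 + 12*(-13))² = ((½)*(⅓)*(-19) - 156)² = (-19/6 - 156)² = (-955/6)² = 912025/36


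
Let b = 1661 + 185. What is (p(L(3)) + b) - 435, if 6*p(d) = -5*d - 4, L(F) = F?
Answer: 8447/6 ≈ 1407.8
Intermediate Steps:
b = 1846
p(d) = -⅔ - 5*d/6 (p(d) = (-5*d - 4)/6 = (-4 - 5*d)/6 = -⅔ - 5*d/6)
(p(L(3)) + b) - 435 = ((-⅔ - ⅚*3) + 1846) - 435 = ((-⅔ - 5/2) + 1846) - 435 = (-19/6 + 1846) - 435 = 11057/6 - 435 = 8447/6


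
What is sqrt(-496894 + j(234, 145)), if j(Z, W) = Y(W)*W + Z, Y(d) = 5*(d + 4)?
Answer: I*sqrt(388635) ≈ 623.41*I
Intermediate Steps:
Y(d) = 20 + 5*d (Y(d) = 5*(4 + d) = 20 + 5*d)
j(Z, W) = Z + W*(20 + 5*W) (j(Z, W) = (20 + 5*W)*W + Z = W*(20 + 5*W) + Z = Z + W*(20 + 5*W))
sqrt(-496894 + j(234, 145)) = sqrt(-496894 + (234 + 5*145*(4 + 145))) = sqrt(-496894 + (234 + 5*145*149)) = sqrt(-496894 + (234 + 108025)) = sqrt(-496894 + 108259) = sqrt(-388635) = I*sqrt(388635)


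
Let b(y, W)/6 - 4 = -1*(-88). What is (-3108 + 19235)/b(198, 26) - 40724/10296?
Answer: 5981831/236808 ≈ 25.260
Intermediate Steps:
b(y, W) = 552 (b(y, W) = 24 + 6*(-1*(-88)) = 24 + 6*88 = 24 + 528 = 552)
(-3108 + 19235)/b(198, 26) - 40724/10296 = (-3108 + 19235)/552 - 40724/10296 = 16127*(1/552) - 40724*1/10296 = 16127/552 - 10181/2574 = 5981831/236808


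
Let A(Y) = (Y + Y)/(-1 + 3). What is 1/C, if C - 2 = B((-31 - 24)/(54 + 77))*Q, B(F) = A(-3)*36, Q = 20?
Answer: -1/2158 ≈ -0.00046339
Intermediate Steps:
A(Y) = Y (A(Y) = (2*Y)/2 = (2*Y)*(½) = Y)
B(F) = -108 (B(F) = -3*36 = -108)
C = -2158 (C = 2 - 108*20 = 2 - 2160 = -2158)
1/C = 1/(-2158) = -1/2158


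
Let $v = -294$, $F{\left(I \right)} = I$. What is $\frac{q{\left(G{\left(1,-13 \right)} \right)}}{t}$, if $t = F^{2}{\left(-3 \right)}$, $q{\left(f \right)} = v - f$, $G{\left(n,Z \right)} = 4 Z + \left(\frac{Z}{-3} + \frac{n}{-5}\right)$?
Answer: $- \frac{3692}{135} \approx -27.348$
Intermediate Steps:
$G{\left(n,Z \right)} = - \frac{n}{5} + \frac{11 Z}{3}$ ($G{\left(n,Z \right)} = 4 Z + \left(Z \left(- \frac{1}{3}\right) + n \left(- \frac{1}{5}\right)\right) = 4 Z - \left(\frac{Z}{3} + \frac{n}{5}\right) = - \frac{n}{5} + \frac{11 Z}{3}$)
$q{\left(f \right)} = -294 - f$
$t = 9$ ($t = \left(-3\right)^{2} = 9$)
$\frac{q{\left(G{\left(1,-13 \right)} \right)}}{t} = \frac{-294 - \left(\left(- \frac{1}{5}\right) 1 + \frac{11}{3} \left(-13\right)\right)}{9} = \left(-294 - \left(- \frac{1}{5} - \frac{143}{3}\right)\right) \frac{1}{9} = \left(-294 - - \frac{718}{15}\right) \frac{1}{9} = \left(-294 + \frac{718}{15}\right) \frac{1}{9} = \left(- \frac{3692}{15}\right) \frac{1}{9} = - \frac{3692}{135}$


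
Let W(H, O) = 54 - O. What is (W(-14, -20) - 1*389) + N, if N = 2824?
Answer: 2509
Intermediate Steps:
(W(-14, -20) - 1*389) + N = ((54 - 1*(-20)) - 1*389) + 2824 = ((54 + 20) - 389) + 2824 = (74 - 389) + 2824 = -315 + 2824 = 2509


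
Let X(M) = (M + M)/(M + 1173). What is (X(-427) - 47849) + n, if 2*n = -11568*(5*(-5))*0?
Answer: -17848104/373 ≈ -47850.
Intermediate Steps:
X(M) = 2*M/(1173 + M) (X(M) = (2*M)/(1173 + M) = 2*M/(1173 + M))
n = 0 (n = (-11568*(5*(-5))*0)/2 = (-11568*(-25*0))/2 = (-11568*0)/2 = (-1*0)/2 = (½)*0 = 0)
(X(-427) - 47849) + n = (2*(-427)/(1173 - 427) - 47849) + 0 = (2*(-427)/746 - 47849) + 0 = (2*(-427)*(1/746) - 47849) + 0 = (-427/373 - 47849) + 0 = -17848104/373 + 0 = -17848104/373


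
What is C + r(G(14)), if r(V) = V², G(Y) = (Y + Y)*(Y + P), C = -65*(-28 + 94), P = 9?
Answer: 410446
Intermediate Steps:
C = -4290 (C = -65*66 = -4290)
G(Y) = 2*Y*(9 + Y) (G(Y) = (Y + Y)*(Y + 9) = (2*Y)*(9 + Y) = 2*Y*(9 + Y))
C + r(G(14)) = -4290 + (2*14*(9 + 14))² = -4290 + (2*14*23)² = -4290 + 644² = -4290 + 414736 = 410446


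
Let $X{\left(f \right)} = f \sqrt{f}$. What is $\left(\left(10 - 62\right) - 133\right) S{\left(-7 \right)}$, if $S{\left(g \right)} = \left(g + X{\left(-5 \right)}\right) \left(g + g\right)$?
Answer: $-18130 - 12950 i \sqrt{5} \approx -18130.0 - 28957.0 i$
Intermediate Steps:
$X{\left(f \right)} = f^{\frac{3}{2}}$
$S{\left(g \right)} = 2 g \left(g - 5 i \sqrt{5}\right)$ ($S{\left(g \right)} = \left(g + \left(-5\right)^{\frac{3}{2}}\right) \left(g + g\right) = \left(g - 5 i \sqrt{5}\right) 2 g = 2 g \left(g - 5 i \sqrt{5}\right)$)
$\left(\left(10 - 62\right) - 133\right) S{\left(-7 \right)} = \left(\left(10 - 62\right) - 133\right) 2 \left(-7\right) \left(-7 - 5 i \sqrt{5}\right) = \left(\left(10 - 62\right) - 133\right) \left(98 + 70 i \sqrt{5}\right) = \left(-52 - 133\right) \left(98 + 70 i \sqrt{5}\right) = - 185 \left(98 + 70 i \sqrt{5}\right) = -18130 - 12950 i \sqrt{5}$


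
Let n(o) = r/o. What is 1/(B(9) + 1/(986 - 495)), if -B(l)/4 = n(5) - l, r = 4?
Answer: 2455/80529 ≈ 0.030486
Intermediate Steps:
n(o) = 4/o
B(l) = -16/5 + 4*l (B(l) = -4*(4/5 - l) = -4*(4*(⅕) - l) = -4*(⅘ - l) = -16/5 + 4*l)
1/(B(9) + 1/(986 - 495)) = 1/((-16/5 + 4*9) + 1/(986 - 495)) = 1/((-16/5 + 36) + 1/491) = 1/(164/5 + 1/491) = 1/(80529/2455) = 2455/80529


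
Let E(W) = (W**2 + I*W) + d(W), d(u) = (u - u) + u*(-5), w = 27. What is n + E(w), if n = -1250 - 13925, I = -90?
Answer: -17011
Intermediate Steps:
d(u) = -5*u (d(u) = 0 - 5*u = -5*u)
n = -15175
E(W) = W**2 - 95*W (E(W) = (W**2 - 90*W) - 5*W = W**2 - 95*W)
n + E(w) = -15175 + 27*(-95 + 27) = -15175 + 27*(-68) = -15175 - 1836 = -17011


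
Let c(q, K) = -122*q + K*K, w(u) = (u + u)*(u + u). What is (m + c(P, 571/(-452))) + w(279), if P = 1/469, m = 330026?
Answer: 61457204448781/95818576 ≈ 6.4139e+5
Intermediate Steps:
w(u) = 4*u² (w(u) = (2*u)*(2*u) = 4*u²)
P = 1/469 ≈ 0.0021322
c(q, K) = K² - 122*q (c(q, K) = -122*q + K² = K² - 122*q)
(m + c(P, 571/(-452))) + w(279) = (330026 + ((571/(-452))² - 122*1/469)) + 4*279² = (330026 + ((571*(-1/452))² - 122/469)) + 4*77841 = (330026 + ((-571/452)² - 122/469)) + 311364 = (330026 + (326041/204304 - 122/469)) + 311364 = (330026 + 127988141/95818576) + 311364 = 31622749351117/95818576 + 311364 = 61457204448781/95818576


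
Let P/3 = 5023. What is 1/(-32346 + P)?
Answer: -1/17277 ≈ -5.7880e-5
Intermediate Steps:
P = 15069 (P = 3*5023 = 15069)
1/(-32346 + P) = 1/(-32346 + 15069) = 1/(-17277) = -1/17277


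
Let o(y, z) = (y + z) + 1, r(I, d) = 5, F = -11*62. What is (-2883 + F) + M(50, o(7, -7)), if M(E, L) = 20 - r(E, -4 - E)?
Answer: -3550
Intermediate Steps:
F = -682
o(y, z) = 1 + y + z
M(E, L) = 15 (M(E, L) = 20 - 1*5 = 20 - 5 = 15)
(-2883 + F) + M(50, o(7, -7)) = (-2883 - 682) + 15 = -3565 + 15 = -3550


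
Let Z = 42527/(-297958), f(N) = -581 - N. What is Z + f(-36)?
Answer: -162429637/297958 ≈ -545.14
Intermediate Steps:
Z = -42527/297958 (Z = 42527*(-1/297958) = -42527/297958 ≈ -0.14273)
Z + f(-36) = -42527/297958 + (-581 - 1*(-36)) = -42527/297958 + (-581 + 36) = -42527/297958 - 545 = -162429637/297958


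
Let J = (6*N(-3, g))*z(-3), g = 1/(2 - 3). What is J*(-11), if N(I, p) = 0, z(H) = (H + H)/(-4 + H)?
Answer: 0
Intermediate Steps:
g = -1 (g = 1/(-1) = -1)
z(H) = 2*H/(-4 + H) (z(H) = (2*H)/(-4 + H) = 2*H/(-4 + H))
J = 0 (J = (6*0)*(2*(-3)/(-4 - 3)) = 0*(2*(-3)/(-7)) = 0*(2*(-3)*(-⅐)) = 0*(6/7) = 0)
J*(-11) = 0*(-11) = 0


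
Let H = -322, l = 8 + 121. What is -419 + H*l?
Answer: -41957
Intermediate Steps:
l = 129
-419 + H*l = -419 - 322*129 = -419 - 41538 = -41957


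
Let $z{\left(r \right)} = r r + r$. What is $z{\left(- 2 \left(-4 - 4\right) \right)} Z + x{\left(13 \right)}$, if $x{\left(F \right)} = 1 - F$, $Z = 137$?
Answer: $37252$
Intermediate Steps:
$z{\left(r \right)} = r + r^{2}$ ($z{\left(r \right)} = r^{2} + r = r + r^{2}$)
$z{\left(- 2 \left(-4 - 4\right) \right)} Z + x{\left(13 \right)} = - 2 \left(-4 - 4\right) \left(1 - 2 \left(-4 - 4\right)\right) 137 + \left(1 - 13\right) = \left(-2\right) \left(-8\right) \left(1 - -16\right) 137 + \left(1 - 13\right) = 16 \left(1 + 16\right) 137 - 12 = 16 \cdot 17 \cdot 137 - 12 = 272 \cdot 137 - 12 = 37264 - 12 = 37252$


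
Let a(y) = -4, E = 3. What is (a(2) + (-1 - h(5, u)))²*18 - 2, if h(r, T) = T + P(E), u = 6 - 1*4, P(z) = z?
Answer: 1798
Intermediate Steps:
u = 2 (u = 6 - 4 = 2)
h(r, T) = 3 + T (h(r, T) = T + 3 = 3 + T)
(a(2) + (-1 - h(5, u)))²*18 - 2 = (-4 + (-1 - (3 + 2)))²*18 - 2 = (-4 + (-1 - 1*5))²*18 - 2 = (-4 + (-1 - 5))²*18 - 2 = (-4 - 6)²*18 - 2 = (-10)²*18 - 2 = 100*18 - 2 = 1800 - 2 = 1798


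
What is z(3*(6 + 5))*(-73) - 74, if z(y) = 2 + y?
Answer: -2629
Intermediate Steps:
z(3*(6 + 5))*(-73) - 74 = (2 + 3*(6 + 5))*(-73) - 74 = (2 + 3*11)*(-73) - 74 = (2 + 33)*(-73) - 74 = 35*(-73) - 74 = -2555 - 74 = -2629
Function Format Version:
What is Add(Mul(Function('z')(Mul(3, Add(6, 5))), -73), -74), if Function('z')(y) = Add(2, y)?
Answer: -2629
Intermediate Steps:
Add(Mul(Function('z')(Mul(3, Add(6, 5))), -73), -74) = Add(Mul(Add(2, Mul(3, Add(6, 5))), -73), -74) = Add(Mul(Add(2, Mul(3, 11)), -73), -74) = Add(Mul(Add(2, 33), -73), -74) = Add(Mul(35, -73), -74) = Add(-2555, -74) = -2629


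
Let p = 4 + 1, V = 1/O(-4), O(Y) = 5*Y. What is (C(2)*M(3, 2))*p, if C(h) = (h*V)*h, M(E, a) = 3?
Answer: -3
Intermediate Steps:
V = -1/20 (V = 1/(5*(-4)) = 1/(-20) = -1/20 ≈ -0.050000)
p = 5
C(h) = -h²/20 (C(h) = (h*(-1/20))*h = (-h/20)*h = -h²/20)
(C(2)*M(3, 2))*p = (-1/20*2²*3)*5 = (-1/20*4*3)*5 = -⅕*3*5 = -⅗*5 = -3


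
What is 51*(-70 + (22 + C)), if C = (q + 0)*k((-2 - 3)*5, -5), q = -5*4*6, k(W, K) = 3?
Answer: -20808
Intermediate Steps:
q = -120 (q = -20*6 = -120)
C = -360 (C = (-120 + 0)*3 = -120*3 = -360)
51*(-70 + (22 + C)) = 51*(-70 + (22 - 360)) = 51*(-70 - 338) = 51*(-408) = -20808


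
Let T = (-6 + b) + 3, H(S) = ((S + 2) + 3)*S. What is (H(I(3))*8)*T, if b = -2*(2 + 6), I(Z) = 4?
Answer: -5472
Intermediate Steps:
b = -16 (b = -2*8 = -16)
H(S) = S*(5 + S) (H(S) = ((2 + S) + 3)*S = (5 + S)*S = S*(5 + S))
T = -19 (T = (-6 - 16) + 3 = -22 + 3 = -19)
(H(I(3))*8)*T = ((4*(5 + 4))*8)*(-19) = ((4*9)*8)*(-19) = (36*8)*(-19) = 288*(-19) = -5472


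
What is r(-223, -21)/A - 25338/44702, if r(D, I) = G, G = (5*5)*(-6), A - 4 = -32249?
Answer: -786717/1399433 ≈ -0.56217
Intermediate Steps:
A = -32245 (A = 4 - 32249 = -32245)
G = -150 (G = 25*(-6) = -150)
r(D, I) = -150
r(-223, -21)/A - 25338/44702 = -150/(-32245) - 25338/44702 = -150*(-1/32245) - 25338*1/44702 = 30/6449 - 123/217 = -786717/1399433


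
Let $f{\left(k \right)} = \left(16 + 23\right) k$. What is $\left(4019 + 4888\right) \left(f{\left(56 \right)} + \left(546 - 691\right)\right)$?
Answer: $18161373$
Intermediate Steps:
$f{\left(k \right)} = 39 k$
$\left(4019 + 4888\right) \left(f{\left(56 \right)} + \left(546 - 691\right)\right) = \left(4019 + 4888\right) \left(39 \cdot 56 + \left(546 - 691\right)\right) = 8907 \left(2184 + \left(546 - 691\right)\right) = 8907 \left(2184 - 145\right) = 8907 \cdot 2039 = 18161373$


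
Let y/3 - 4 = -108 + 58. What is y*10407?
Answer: -1436166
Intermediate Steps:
y = -138 (y = 12 + 3*(-108 + 58) = 12 + 3*(-50) = 12 - 150 = -138)
y*10407 = -138*10407 = -1436166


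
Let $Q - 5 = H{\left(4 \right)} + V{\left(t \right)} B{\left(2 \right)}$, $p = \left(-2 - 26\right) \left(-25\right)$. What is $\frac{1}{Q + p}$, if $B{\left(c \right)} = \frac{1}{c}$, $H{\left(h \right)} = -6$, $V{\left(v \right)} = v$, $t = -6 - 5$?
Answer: $\frac{2}{1387} \approx 0.001442$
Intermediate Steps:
$t = -11$ ($t = -6 - 5 = -11$)
$p = 700$ ($p = \left(-28\right) \left(-25\right) = 700$)
$Q = - \frac{13}{2}$ ($Q = 5 - \left(6 + \frac{11}{2}\right) = 5 - \frac{23}{2} = - \frac{13}{2} \approx -6.5$)
$\frac{1}{Q + p} = \frac{1}{- \frac{13}{2} + 700} = \frac{1}{\frac{1387}{2}} = \frac{2}{1387}$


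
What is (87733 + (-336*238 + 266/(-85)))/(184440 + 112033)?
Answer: 659759/25200205 ≈ 0.026181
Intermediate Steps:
(87733 + (-336*238 + 266/(-85)))/(184440 + 112033) = (87733 + (-79968 + 266*(-1/85)))/296473 = (87733 + (-79968 - 266/85))*(1/296473) = (87733 - 6797546/85)*(1/296473) = (659759/85)*(1/296473) = 659759/25200205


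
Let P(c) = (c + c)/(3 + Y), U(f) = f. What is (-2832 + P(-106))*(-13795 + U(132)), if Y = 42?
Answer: 1744109276/45 ≈ 3.8758e+7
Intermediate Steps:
P(c) = 2*c/45 (P(c) = (c + c)/(3 + 42) = (2*c)/45 = (2*c)*(1/45) = 2*c/45)
(-2832 + P(-106))*(-13795 + U(132)) = (-2832 + (2/45)*(-106))*(-13795 + 132) = (-2832 - 212/45)*(-13663) = -127652/45*(-13663) = 1744109276/45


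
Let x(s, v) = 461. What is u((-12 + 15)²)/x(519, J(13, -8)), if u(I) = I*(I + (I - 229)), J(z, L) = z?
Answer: -1899/461 ≈ -4.1193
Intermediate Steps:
u(I) = I*(-229 + 2*I) (u(I) = I*(I + (-229 + I)) = I*(-229 + 2*I))
u((-12 + 15)²)/x(519, J(13, -8)) = ((-12 + 15)²*(-229 + 2*(-12 + 15)²))/461 = (3²*(-229 + 2*3²))*(1/461) = (9*(-229 + 2*9))*(1/461) = (9*(-229 + 18))*(1/461) = (9*(-211))*(1/461) = -1899*1/461 = -1899/461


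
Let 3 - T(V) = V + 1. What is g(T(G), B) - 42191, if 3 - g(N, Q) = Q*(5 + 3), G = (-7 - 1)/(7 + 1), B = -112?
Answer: -41292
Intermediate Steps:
G = -1 (G = -8/8 = -8*1/8 = -1)
T(V) = 2 - V (T(V) = 3 - (V + 1) = 3 - (1 + V) = 3 + (-1 - V) = 2 - V)
g(N, Q) = 3 - 8*Q (g(N, Q) = 3 - Q*(5 + 3) = 3 - Q*8 = 3 - 8*Q)
g(T(G), B) - 42191 = (3 - 8*(-112)) - 42191 = (3 + 896) - 42191 = 899 - 42191 = -41292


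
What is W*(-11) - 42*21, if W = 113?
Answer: -2125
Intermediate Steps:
W*(-11) - 42*21 = 113*(-11) - 42*21 = -1243 - 1*882 = -1243 - 882 = -2125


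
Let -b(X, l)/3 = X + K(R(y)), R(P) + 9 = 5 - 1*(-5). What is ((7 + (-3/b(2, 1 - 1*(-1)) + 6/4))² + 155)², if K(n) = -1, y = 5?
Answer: 962361/16 ≈ 60148.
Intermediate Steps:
R(P) = 1 (R(P) = -9 + (5 - 1*(-5)) = -9 + (5 + 5) = -9 + 10 = 1)
b(X, l) = 3 - 3*X (b(X, l) = -3*(X - 1) = -3*(-1 + X) = 3 - 3*X)
((7 + (-3/b(2, 1 - 1*(-1)) + 6/4))² + 155)² = ((7 + (-3/(3 - 3*2) + 6/4))² + 155)² = ((7 + (-3/(3 - 6) + 6*(¼)))² + 155)² = ((7 + (-3/(-3) + 3/2))² + 155)² = ((7 + (-3*(-⅓) + 3/2))² + 155)² = ((7 + (1 + 3/2))² + 155)² = ((7 + 5/2)² + 155)² = ((19/2)² + 155)² = (361/4 + 155)² = (981/4)² = 962361/16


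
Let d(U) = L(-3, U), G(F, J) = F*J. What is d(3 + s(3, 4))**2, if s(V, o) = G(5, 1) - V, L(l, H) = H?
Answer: 25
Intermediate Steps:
s(V, o) = 5 - V (s(V, o) = 5*1 - V = 5 - V)
d(U) = U
d(3 + s(3, 4))**2 = (3 + (5 - 1*3))**2 = (3 + (5 - 3))**2 = (3 + 2)**2 = 5**2 = 25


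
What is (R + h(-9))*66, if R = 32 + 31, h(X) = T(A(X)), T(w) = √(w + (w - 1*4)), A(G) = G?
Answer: 4158 + 66*I*√22 ≈ 4158.0 + 309.57*I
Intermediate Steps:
T(w) = √(-4 + 2*w) (T(w) = √(w + (w - 4)) = √(w + (-4 + w)) = √(-4 + 2*w))
h(X) = √(-4 + 2*X)
R = 63
(R + h(-9))*66 = (63 + √(-4 + 2*(-9)))*66 = (63 + √(-4 - 18))*66 = (63 + √(-22))*66 = (63 + I*√22)*66 = 4158 + 66*I*√22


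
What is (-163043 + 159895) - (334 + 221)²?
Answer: -311173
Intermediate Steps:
(-163043 + 159895) - (334 + 221)² = -3148 - 1*555² = -3148 - 1*308025 = -3148 - 308025 = -311173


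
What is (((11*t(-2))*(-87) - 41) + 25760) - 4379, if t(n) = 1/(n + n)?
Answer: 86317/4 ≈ 21579.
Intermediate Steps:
t(n) = 1/(2*n)
(((11*t(-2))*(-87) - 41) + 25760) - 4379 = (((11*((½)/(-2)))*(-87) - 41) + 25760) - 4379 = (((11*((½)*(-½)))*(-87) - 41) + 25760) - 4379 = (((11*(-¼))*(-87) - 41) + 25760) - 4379 = ((-11/4*(-87) - 41) + 25760) - 4379 = ((957/4 - 41) + 25760) - 4379 = (793/4 + 25760) - 4379 = 103833/4 - 4379 = 86317/4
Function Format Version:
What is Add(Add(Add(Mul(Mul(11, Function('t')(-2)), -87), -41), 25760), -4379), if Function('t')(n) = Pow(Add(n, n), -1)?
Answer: Rational(86317, 4) ≈ 21579.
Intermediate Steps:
Function('t')(n) = Mul(Rational(1, 2), Pow(n, -1)) (Function('t')(n) = Pow(Mul(2, n), -1) = Mul(Rational(1, 2), Pow(n, -1)))
Add(Add(Add(Mul(Mul(11, Function('t')(-2)), -87), -41), 25760), -4379) = Add(Add(Add(Mul(Mul(11, Mul(Rational(1, 2), Pow(-2, -1))), -87), -41), 25760), -4379) = Add(Add(Add(Mul(Mul(11, Mul(Rational(1, 2), Rational(-1, 2))), -87), -41), 25760), -4379) = Add(Add(Add(Mul(Mul(11, Rational(-1, 4)), -87), -41), 25760), -4379) = Add(Add(Add(Mul(Rational(-11, 4), -87), -41), 25760), -4379) = Add(Add(Add(Rational(957, 4), -41), 25760), -4379) = Add(Add(Rational(793, 4), 25760), -4379) = Add(Rational(103833, 4), -4379) = Rational(86317, 4)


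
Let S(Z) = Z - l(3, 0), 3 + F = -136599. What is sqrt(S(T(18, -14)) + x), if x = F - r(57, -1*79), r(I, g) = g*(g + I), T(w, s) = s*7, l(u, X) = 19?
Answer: I*sqrt(138457) ≈ 372.1*I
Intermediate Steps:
F = -136602 (F = -3 - 136599 = -136602)
T(w, s) = 7*s
S(Z) = -19 + Z (S(Z) = Z - 1*19 = Z - 19 = -19 + Z)
r(I, g) = g*(I + g)
x = -138340 (x = -136602 - (-1*79)*(57 - 1*79) = -136602 - (-79)*(57 - 79) = -136602 - (-79)*(-22) = -136602 - 1*1738 = -136602 - 1738 = -138340)
sqrt(S(T(18, -14)) + x) = sqrt((-19 + 7*(-14)) - 138340) = sqrt((-19 - 98) - 138340) = sqrt(-117 - 138340) = sqrt(-138457) = I*sqrt(138457)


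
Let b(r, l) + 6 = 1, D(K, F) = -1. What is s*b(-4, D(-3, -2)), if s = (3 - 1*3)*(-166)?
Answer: 0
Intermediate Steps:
b(r, l) = -5 (b(r, l) = -6 + 1 = -5)
s = 0 (s = (3 - 3)*(-166) = 0*(-166) = 0)
s*b(-4, D(-3, -2)) = 0*(-5) = 0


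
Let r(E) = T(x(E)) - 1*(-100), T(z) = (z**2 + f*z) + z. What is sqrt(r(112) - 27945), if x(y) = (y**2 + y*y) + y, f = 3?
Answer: sqrt(635112955) ≈ 25201.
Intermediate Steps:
x(y) = y + 2*y**2 (x(y) = (y**2 + y**2) + y = 2*y**2 + y = y + 2*y**2)
T(z) = z**2 + 4*z (T(z) = (z**2 + 3*z) + z = z**2 + 4*z)
r(E) = 100 + E*(1 + 2*E)*(4 + E*(1 + 2*E)) (r(E) = (E*(1 + 2*E))*(4 + E*(1 + 2*E)) - 1*(-100) = E*(1 + 2*E)*(4 + E*(1 + 2*E)) + 100 = 100 + E*(1 + 2*E)*(4 + E*(1 + 2*E)))
sqrt(r(112) - 27945) = sqrt((100 + 112*(1 + 2*112)*(4 + 112*(1 + 2*112))) - 27945) = sqrt((100 + 112*(1 + 224)*(4 + 112*(1 + 224))) - 27945) = sqrt((100 + 112*225*(4 + 112*225)) - 27945) = sqrt((100 + 112*225*(4 + 25200)) - 27945) = sqrt((100 + 112*225*25204) - 27945) = sqrt((100 + 635140800) - 27945) = sqrt(635140900 - 27945) = sqrt(635112955)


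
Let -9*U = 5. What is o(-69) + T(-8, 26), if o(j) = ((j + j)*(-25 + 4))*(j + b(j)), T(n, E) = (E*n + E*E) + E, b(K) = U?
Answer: -201078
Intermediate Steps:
U = -5/9 (U = -⅑*5 = -5/9 ≈ -0.55556)
b(K) = -5/9
T(n, E) = E + E² + E*n (T(n, E) = (E*n + E²) + E = (E² + E*n) + E = E + E² + E*n)
o(j) = -42*j*(-5/9 + j) (o(j) = ((j + j)*(-25 + 4))*(j - 5/9) = ((2*j)*(-21))*(-5/9 + j) = (-42*j)*(-5/9 + j) = -42*j*(-5/9 + j))
o(-69) + T(-8, 26) = (14/3)*(-69)*(5 - 9*(-69)) + 26*(1 + 26 - 8) = (14/3)*(-69)*(5 + 621) + 26*19 = (14/3)*(-69)*626 + 494 = -201572 + 494 = -201078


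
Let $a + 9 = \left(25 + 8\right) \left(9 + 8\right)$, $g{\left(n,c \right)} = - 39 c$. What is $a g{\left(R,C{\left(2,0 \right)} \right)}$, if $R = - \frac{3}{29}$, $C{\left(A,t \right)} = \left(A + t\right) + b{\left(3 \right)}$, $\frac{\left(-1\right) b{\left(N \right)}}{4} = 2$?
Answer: $129168$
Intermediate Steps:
$b{\left(N \right)} = -8$ ($b{\left(N \right)} = \left(-4\right) 2 = -8$)
$C{\left(A,t \right)} = -8 + A + t$ ($C{\left(A,t \right)} = \left(A + t\right) - 8 = -8 + A + t$)
$R = - \frac{3}{29}$ ($R = \left(-3\right) \frac{1}{29} = - \frac{3}{29} \approx -0.10345$)
$a = 552$ ($a = -9 + \left(25 + 8\right) \left(9 + 8\right) = -9 + 33 \cdot 17 = -9 + 561 = 552$)
$a g{\left(R,C{\left(2,0 \right)} \right)} = 552 \left(- 39 \left(-8 + 2 + 0\right)\right) = 552 \left(\left(-39\right) \left(-6\right)\right) = 552 \cdot 234 = 129168$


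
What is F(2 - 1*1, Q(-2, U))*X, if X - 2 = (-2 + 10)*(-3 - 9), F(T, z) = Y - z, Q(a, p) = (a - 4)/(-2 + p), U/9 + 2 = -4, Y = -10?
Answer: 13301/14 ≈ 950.07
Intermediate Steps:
U = -54 (U = -18 + 9*(-4) = -18 - 36 = -54)
Q(a, p) = (-4 + a)/(-2 + p)
F(T, z) = -10 - z
X = -94 (X = 2 + (-2 + 10)*(-3 - 9) = 2 + 8*(-12) = 2 - 96 = -94)
F(2 - 1*1, Q(-2, U))*X = (-10 - (-4 - 2)/(-2 - 54))*(-94) = (-10 - (-6)/(-56))*(-94) = (-10 - (-1)*(-6)/56)*(-94) = (-10 - 1*3/28)*(-94) = (-10 - 3/28)*(-94) = -283/28*(-94) = 13301/14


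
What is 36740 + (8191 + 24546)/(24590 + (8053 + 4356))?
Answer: 1359375997/36999 ≈ 36741.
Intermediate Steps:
36740 + (8191 + 24546)/(24590 + (8053 + 4356)) = 36740 + 32737/(24590 + 12409) = 36740 + 32737/36999 = 1359375997/36999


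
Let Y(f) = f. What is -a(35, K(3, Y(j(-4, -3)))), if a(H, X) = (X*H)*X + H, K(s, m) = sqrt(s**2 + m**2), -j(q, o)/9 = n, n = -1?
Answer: -3185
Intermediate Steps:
j(q, o) = 9 (j(q, o) = -9*(-1) = 9)
K(s, m) = sqrt(m**2 + s**2)
a(H, X) = H + H*X**2 (a(H, X) = (H*X)*X + H = H*X**2 + H = H + H*X**2)
-a(35, K(3, Y(j(-4, -3)))) = -35*(1 + (sqrt(9**2 + 3**2))**2) = -35*(1 + (sqrt(81 + 9))**2) = -35*(1 + (sqrt(90))**2) = -35*(1 + (3*sqrt(10))**2) = -35*(1 + 90) = -35*91 = -1*3185 = -3185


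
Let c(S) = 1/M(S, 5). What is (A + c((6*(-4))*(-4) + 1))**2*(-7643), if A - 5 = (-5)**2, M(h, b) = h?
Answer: -64766178203/9409 ≈ -6.8834e+6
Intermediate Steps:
A = 30 (A = 5 + (-5)**2 = 5 + 25 = 30)
c(S) = 1/S
(A + c((6*(-4))*(-4) + 1))**2*(-7643) = (30 + 1/((6*(-4))*(-4) + 1))**2*(-7643) = (30 + 1/(-24*(-4) + 1))**2*(-7643) = (30 + 1/(96 + 1))**2*(-7643) = (30 + 1/97)**2*(-7643) = (2911/97)**2*(-7643) = (8473921/9409)*(-7643) = -64766178203/9409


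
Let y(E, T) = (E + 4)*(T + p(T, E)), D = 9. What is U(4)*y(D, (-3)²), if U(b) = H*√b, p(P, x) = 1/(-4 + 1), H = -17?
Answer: -11492/3 ≈ -3830.7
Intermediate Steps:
p(P, x) = -⅓ (p(P, x) = 1/(-3) = -⅓)
U(b) = -17*√b
y(E, T) = (4 + E)*(-⅓ + T) (y(E, T) = (E + 4)*(T - ⅓) = (4 + E)*(-⅓ + T))
U(4)*y(D, (-3)²) = (-17*√4)*(-4/3 + 4*(-3)² - ⅓*9 + 9*(-3)²) = (-17*2)*(-4/3 + 4*9 - 3 + 9*9) = -34*(-4/3 + 36 - 3 + 81) = -34*338/3 = -11492/3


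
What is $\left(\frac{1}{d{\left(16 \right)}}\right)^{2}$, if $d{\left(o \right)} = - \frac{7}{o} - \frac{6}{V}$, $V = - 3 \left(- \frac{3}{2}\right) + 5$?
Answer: $\frac{92416}{105625} \approx 0.87494$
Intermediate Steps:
$V = \frac{19}{2}$ ($V = - 3 \left(\left(-3\right) \frac{1}{2}\right) + 5 = \left(-3\right) \left(- \frac{3}{2}\right) + 5 = \frac{9}{2} + 5 = \frac{19}{2} \approx 9.5$)
$d{\left(o \right)} = - \frac{12}{19} - \frac{7}{o}$ ($d{\left(o \right)} = - \frac{7}{o} - \frac{6}{\frac{19}{2}} = - \frac{7}{o} - \frac{12}{19} = - \frac{12}{19} - \frac{7}{o}$)
$\left(\frac{1}{d{\left(16 \right)}}\right)^{2} = \left(\frac{1}{- \frac{12}{19} - \frac{7}{16}}\right)^{2} = \left(\frac{1}{- \frac{325}{304}}\right)^{2} = \left(- \frac{304}{325}\right)^{2} = \frac{92416}{105625}$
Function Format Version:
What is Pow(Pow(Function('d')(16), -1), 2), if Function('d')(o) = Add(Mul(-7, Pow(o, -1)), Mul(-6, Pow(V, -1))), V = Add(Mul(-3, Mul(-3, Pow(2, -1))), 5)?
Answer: Rational(92416, 105625) ≈ 0.87494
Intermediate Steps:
V = Rational(19, 2) (V = Add(Mul(-3, Mul(-3, Rational(1, 2))), 5) = Add(Mul(-3, Rational(-3, 2)), 5) = Add(Rational(9, 2), 5) = Rational(19, 2) ≈ 9.5000)
Function('d')(o) = Add(Rational(-12, 19), Mul(-7, Pow(o, -1))) (Function('d')(o) = Add(Mul(-7, Pow(o, -1)), Mul(-6, Pow(Rational(19, 2), -1))) = Add(Mul(-7, Pow(o, -1)), Mul(-6, Rational(2, 19))) = Add(Mul(-7, Pow(o, -1)), Rational(-12, 19)) = Add(Rational(-12, 19), Mul(-7, Pow(o, -1))))
Pow(Pow(Function('d')(16), -1), 2) = Pow(Pow(Add(Rational(-12, 19), Mul(-7, Pow(16, -1))), -1), 2) = Pow(Pow(Add(Rational(-12, 19), Mul(-7, Rational(1, 16))), -1), 2) = Pow(Pow(Add(Rational(-12, 19), Rational(-7, 16)), -1), 2) = Pow(Pow(Rational(-325, 304), -1), 2) = Pow(Rational(-304, 325), 2) = Rational(92416, 105625)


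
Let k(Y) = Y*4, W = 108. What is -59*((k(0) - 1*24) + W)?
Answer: -4956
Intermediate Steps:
k(Y) = 4*Y
-59*((k(0) - 1*24) + W) = -59*((4*0 - 1*24) + 108) = -59*((0 - 24) + 108) = -59*(-24 + 108) = -59*84 = -4956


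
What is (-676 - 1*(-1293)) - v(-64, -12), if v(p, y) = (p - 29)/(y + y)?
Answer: 4905/8 ≈ 613.13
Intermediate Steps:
v(p, y) = (-29 + p)/(2*y) (v(p, y) = (-29 + p)/((2*y)) = (-29 + p)*(1/(2*y)) = (-29 + p)/(2*y))
(-676 - 1*(-1293)) - v(-64, -12) = (-676 - 1*(-1293)) - (-29 - 64)/(2*(-12)) = (-676 + 1293) - (-1)*(-93)/(2*12) = 617 - 1*31/8 = 617 - 31/8 = 4905/8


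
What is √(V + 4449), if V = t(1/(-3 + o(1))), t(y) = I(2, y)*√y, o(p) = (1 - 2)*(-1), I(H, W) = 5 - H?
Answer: √(17796 + 6*I*√2)/2 ≈ 66.701 + 0.015902*I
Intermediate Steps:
o(p) = 1 (o(p) = -1*(-1) = 1)
t(y) = 3*√y (t(y) = (5 - 1*2)*√y = (5 - 2)*√y = 3*√y)
V = 3*I*√2/2 (V = 3*√(1/(-3 + 1)) = 3*√(1/(-2)) = 3*√(-½) = 3*(I*√2/2) = 3*I*√2/2 ≈ 2.1213*I)
√(V + 4449) = √(3*I*√2/2 + 4449) = √(4449 + 3*I*√2/2)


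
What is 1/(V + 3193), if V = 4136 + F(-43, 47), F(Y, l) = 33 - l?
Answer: 1/7315 ≈ 0.00013671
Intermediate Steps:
V = 4122 (V = 4136 + (33 - 1*47) = 4136 + (33 - 47) = 4136 - 14 = 4122)
1/(V + 3193) = 1/(4122 + 3193) = 1/7315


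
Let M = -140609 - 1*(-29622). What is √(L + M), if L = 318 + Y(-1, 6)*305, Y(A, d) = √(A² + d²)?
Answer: √(-110669 + 305*√37) ≈ 329.87*I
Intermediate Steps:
M = -110987 (M = -140609 + 29622 = -110987)
L = 318 + 305*√37 (L = 318 + √((-1)² + 6²)*305 = 318 + √(1 + 36)*305 = 318 + √37*305 = 318 + 305*√37 ≈ 2173.2)
√(L + M) = √((318 + 305*√37) - 110987) = √(-110669 + 305*√37)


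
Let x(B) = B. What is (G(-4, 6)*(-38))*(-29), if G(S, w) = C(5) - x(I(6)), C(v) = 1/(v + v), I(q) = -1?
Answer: 6061/5 ≈ 1212.2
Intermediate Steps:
C(v) = 1/(2*v)
G(S, w) = 11/10 (G(S, w) = (½)/5 - 1*(-1) = (½)*(⅕) + 1 = ⅒ + 1 = 11/10)
(G(-4, 6)*(-38))*(-29) = ((11/10)*(-38))*(-29) = -209/5*(-29) = 6061/5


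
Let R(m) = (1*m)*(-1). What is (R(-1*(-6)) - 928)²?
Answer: 872356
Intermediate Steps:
R(m) = -m (R(m) = m*(-1) = -m)
(R(-1*(-6)) - 928)² = (-(-1)*(-6) - 928)² = (-1*6 - 928)² = (-6 - 928)² = (-934)² = 872356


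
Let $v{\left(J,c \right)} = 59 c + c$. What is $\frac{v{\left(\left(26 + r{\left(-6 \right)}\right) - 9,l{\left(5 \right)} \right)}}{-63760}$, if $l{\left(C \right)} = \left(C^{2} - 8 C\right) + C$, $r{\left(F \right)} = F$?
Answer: $\frac{15}{1594} \approx 0.0094103$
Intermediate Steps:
$l{\left(C \right)} = C^{2} - 7 C$
$v{\left(J,c \right)} = 60 c$
$\frac{v{\left(\left(26 + r{\left(-6 \right)}\right) - 9,l{\left(5 \right)} \right)}}{-63760} = \frac{60 \cdot 5 \left(-7 + 5\right)}{-63760} = 60 \cdot 5 \left(-2\right) \left(- \frac{1}{63760}\right) = 60 \left(-10\right) \left(- \frac{1}{63760}\right) = \left(-600\right) \left(- \frac{1}{63760}\right) = \frac{15}{1594}$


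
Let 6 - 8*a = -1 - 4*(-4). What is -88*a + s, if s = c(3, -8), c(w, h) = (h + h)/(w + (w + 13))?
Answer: 1865/19 ≈ 98.158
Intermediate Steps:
c(w, h) = 2*h/(13 + 2*w) (c(w, h) = (2*h)/(w + (13 + w)) = (2*h)/(13 + 2*w) = 2*h/(13 + 2*w))
a = -9/8 (a = ¾ - (-1 - 4*(-4))/8 = ¾ - (-1 + 16)/8 = ¾ - ⅛*15 = ¾ - 15/8 = -9/8 ≈ -1.1250)
s = -16/19 (s = 2*(-8)/(13 + 2*3) = 2*(-8)/(13 + 6) = 2*(-8)/19 = 2*(-8)*(1/19) = -16/19 ≈ -0.84210)
-88*a + s = -88*(-9/8) - 16/19 = 99 - 16/19 = 1865/19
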